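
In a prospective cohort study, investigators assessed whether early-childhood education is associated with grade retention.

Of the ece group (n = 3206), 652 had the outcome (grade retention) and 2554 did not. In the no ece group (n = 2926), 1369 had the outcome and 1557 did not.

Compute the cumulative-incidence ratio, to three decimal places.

From the description: a = 652, b = 2554, c = 1369, d = 1557.
Risk in exposed = 652/3206 = 0.20337; risk in unexposed = 1369/2926 = 0.46787.
RR = 0.20337 / 0.46787 = 0.43467
The risk is 57% lower among the exposed than among the unexposed.

0.435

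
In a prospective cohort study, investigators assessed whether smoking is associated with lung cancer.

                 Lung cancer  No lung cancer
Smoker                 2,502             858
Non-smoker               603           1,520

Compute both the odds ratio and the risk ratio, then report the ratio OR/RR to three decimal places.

2.804

Cells: a = 2502, b = 858, c = 603, d = 1520.
OR = (2502·1520)/(858·603) = 3803040/517374 = 7.35066
Risk in exposed = 2502/3360 = 0.74464; risk in unexposed = 603/2123 = 0.28403; RR = 2.62169
OR/RR = 7.35066 / 2.62169 = 2.80379
The outcome is not rare, so the OR lies further from 1 than the RR.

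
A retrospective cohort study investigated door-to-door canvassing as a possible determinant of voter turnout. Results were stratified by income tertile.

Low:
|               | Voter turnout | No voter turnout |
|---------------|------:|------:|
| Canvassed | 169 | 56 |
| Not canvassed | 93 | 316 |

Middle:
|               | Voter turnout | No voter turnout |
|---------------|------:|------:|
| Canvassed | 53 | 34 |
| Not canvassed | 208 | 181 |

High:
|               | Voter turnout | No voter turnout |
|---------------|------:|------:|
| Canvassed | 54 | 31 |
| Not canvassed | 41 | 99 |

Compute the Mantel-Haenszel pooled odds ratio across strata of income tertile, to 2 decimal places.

OR_MH = Σ(aᵢdᵢ/nᵢ) / Σ(bᵢcᵢ/nᵢ), where nᵢ is the stratum total.
Stratum 1 (Low): n = 634; a·d/n = 169·316/634 = 84.2334; b·c/n = 56·93/634 = 8.2145
Stratum 2 (Middle): n = 476; a·d/n = 53·181/476 = 20.1534; b·c/n = 34·208/476 = 14.8571
Stratum 3 (High): n = 225; a·d/n = 54·99/225 = 23.7600; b·c/n = 31·41/225 = 5.6489
OR_MH = (84.2334 + 20.1534 + 23.7600) / (8.2145 + 14.8571 + 5.6489) = 128.1468 / 28.7205 = 4.46185

4.46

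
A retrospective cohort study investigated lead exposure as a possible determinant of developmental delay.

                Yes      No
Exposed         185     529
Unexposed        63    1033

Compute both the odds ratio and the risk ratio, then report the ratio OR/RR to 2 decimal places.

1.27

Cells: a = 185, b = 529, c = 63, d = 1033.
OR = (185·1033)/(529·63) = 191105/33327 = 5.73424
Risk in exposed = 185/714 = 0.25910; risk in unexposed = 63/1096 = 0.05748; RR = 4.50758
OR/RR = 5.73424 / 4.50758 = 1.27213
The outcome is not rare, so the OR lies further from 1 than the RR.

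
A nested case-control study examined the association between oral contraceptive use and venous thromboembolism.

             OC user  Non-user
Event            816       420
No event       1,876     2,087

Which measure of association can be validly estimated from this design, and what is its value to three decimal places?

Reading the table with exposure as columns: a = 816 (OC user, case), b = 1876 (OC user, non-case), c = 420 (Non-user, case), d = 2087.
This is a nested case-control study: participants were sampled on outcome status, so risks in the source population cannot be estimated directly — relative risk is not valid here. The odds ratio is the appropriate measure.
OR = (a·d)/(b·c) = (816 × 2087) / (1876 × 420) = 1702992 / 787920 = 2.16138

2.161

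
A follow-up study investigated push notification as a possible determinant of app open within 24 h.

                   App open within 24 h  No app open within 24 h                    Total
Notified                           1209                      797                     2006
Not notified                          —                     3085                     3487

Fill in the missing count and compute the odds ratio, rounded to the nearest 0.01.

11.64

The missing cell is in the unexposed row: 3487 − 3085 = 402.
So a = 1209, b = 797, c = 402, d = 3085.
OR = (a·d)/(b·c) = (1209 × 3085) / (797 × 402) = 3729765 / 320394 = 11.64118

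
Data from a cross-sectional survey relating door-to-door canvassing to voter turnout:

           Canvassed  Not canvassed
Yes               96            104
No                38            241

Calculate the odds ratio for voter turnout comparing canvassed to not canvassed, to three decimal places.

Reading the table with exposure as columns: a = 96 (Canvassed, case), b = 38 (Canvassed, non-case), c = 104 (Not canvassed, case), d = 241.
OR = (a·d)/(b·c) = (96 × 241) / (38 × 104) = 23136 / 3952 = 5.85425
The odds of voter turnout are about 5.85 times as high in the canvassed group.

5.854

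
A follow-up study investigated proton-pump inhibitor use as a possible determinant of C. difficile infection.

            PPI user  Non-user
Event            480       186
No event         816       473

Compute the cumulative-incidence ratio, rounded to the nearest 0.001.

Reading the table with exposure as columns: a = 480 (PPI user, case), b = 816 (PPI user, non-case), c = 186 (Non-user, case), d = 473.
Risk in exposed = 480/1296 = 0.37037; risk in unexposed = 186/659 = 0.28225.
RR = 0.37037 / 0.28225 = 1.31223
The risk among the exposed is 1.31 times that among the unexposed.

1.312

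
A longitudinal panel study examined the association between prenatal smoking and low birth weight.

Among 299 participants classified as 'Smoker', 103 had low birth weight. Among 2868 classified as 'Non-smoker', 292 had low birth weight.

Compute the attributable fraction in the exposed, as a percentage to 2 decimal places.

From the description: a = 103, b = 196, c = 292, d = 2576.
Risk in exposed = 103/299 = 0.34448; risk in unexposed = 292/2868 = 0.10181.
RR = 0.34448/0.10181 = 3.38347
AR% = (RR − 1)/RR × 100 = (3.38347 − 1)/3.38347 × 100 = 70.4445%

70.44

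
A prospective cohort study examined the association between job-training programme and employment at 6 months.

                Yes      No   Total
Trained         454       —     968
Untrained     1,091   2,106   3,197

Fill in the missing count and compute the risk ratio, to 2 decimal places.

1.37

The missing cell is in the exposed row: 968 − 454 = 514.
So a = 454, b = 514, c = 1091, d = 2106.
RR = [a/(a+b)] / [c/(c+d)] = (454/968) / (1091/3197) = 0.46901/0.34126 = 1.37435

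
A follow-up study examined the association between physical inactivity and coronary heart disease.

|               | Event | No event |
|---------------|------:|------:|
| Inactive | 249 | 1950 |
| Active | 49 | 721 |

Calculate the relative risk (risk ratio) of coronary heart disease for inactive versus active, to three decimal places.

Cells: a = 249, b = 1950, c = 49, d = 721.
Risk in exposed = 249/2199 = 0.11323; risk in unexposed = 49/770 = 0.06364.
RR = 0.11323 / 0.06364 = 1.77938
The risk among the exposed is 1.78 times that among the unexposed.

1.779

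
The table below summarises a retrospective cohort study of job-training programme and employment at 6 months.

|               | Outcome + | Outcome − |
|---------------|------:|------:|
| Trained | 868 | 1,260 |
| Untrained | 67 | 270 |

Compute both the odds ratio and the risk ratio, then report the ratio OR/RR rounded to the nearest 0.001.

1.353

Cells: a = 868, b = 1260, c = 67, d = 270.
OR = (868·270)/(1260·67) = 234360/84420 = 2.77612
Risk in exposed = 868/2128 = 0.40789; risk in unexposed = 67/337 = 0.19881; RR = 2.05165
OR/RR = 2.77612 / 2.05165 = 1.35312
The outcome is not rare, so the OR lies further from 1 than the RR.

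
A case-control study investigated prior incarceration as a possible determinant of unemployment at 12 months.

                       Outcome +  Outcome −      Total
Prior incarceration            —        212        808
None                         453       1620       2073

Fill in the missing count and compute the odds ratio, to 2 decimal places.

10.05

The missing cell is in the exposed row: 808 − 212 = 596.
So a = 596, b = 212, c = 453, d = 1620.
OR = (a·d)/(b·c) = (596 × 1620) / (212 × 453) = 965520 / 96036 = 10.05373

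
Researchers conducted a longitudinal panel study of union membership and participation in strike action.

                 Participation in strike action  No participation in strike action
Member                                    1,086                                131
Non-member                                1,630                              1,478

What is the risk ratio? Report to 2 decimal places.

1.70

Cells: a = 1086, b = 131, c = 1630, d = 1478.
Risk in exposed = 1086/1217 = 0.89236; risk in unexposed = 1630/3108 = 0.52445.
RR = 0.89236 / 0.52445 = 1.70150
The risk among the exposed is 1.70 times that among the unexposed.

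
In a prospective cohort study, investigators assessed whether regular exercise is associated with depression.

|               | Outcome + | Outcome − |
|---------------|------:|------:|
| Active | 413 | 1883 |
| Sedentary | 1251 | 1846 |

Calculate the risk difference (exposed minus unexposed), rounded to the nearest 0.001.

-0.224

Cells: a = 413, b = 1883, c = 1251, d = 1846.
Risk in exposed = 413/2296 = 0.179878; risk in unexposed = 1251/3097 = 0.403939.
Risk difference = 0.179878 − 0.403939 = -0.224061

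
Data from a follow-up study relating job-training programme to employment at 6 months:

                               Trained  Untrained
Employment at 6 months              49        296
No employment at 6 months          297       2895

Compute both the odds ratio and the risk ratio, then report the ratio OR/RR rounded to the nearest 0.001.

1.057

Reading the table with exposure as columns: a = 49 (Trained, case), b = 297 (Trained, non-case), c = 296 (Untrained, case), d = 2895.
OR = (49·2895)/(297·296) = 141855/87912 = 1.61360
Risk in exposed = 49/346 = 0.14162; risk in unexposed = 296/3191 = 0.09276; RR = 1.52670
OR/RR = 1.61360 / 1.52670 = 1.05692
The outcome is not rare, so the OR lies further from 1 than the RR.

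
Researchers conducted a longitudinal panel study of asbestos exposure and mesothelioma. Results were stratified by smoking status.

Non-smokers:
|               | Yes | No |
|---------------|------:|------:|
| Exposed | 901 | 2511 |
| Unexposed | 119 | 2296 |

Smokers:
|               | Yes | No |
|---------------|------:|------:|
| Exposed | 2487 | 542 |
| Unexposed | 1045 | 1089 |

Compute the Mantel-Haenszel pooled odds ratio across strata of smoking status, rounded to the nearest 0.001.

5.464

OR_MH = Σ(aᵢdᵢ/nᵢ) / Σ(bᵢcᵢ/nᵢ), where nᵢ is the stratum total.
Stratum 1 (Non-smokers): n = 5827; a·d/n = 901·2296/5827 = 355.0190; b·c/n = 2511·119/5827 = 51.2801
Stratum 2 (Smokers): n = 5163; a·d/n = 2487·1089/5163 = 524.5677; b·c/n = 542·1045/5163 = 109.7017
OR_MH = (355.0190 + 524.5677) / (51.2801 + 109.7017) = 879.5867 / 160.9818 = 5.46389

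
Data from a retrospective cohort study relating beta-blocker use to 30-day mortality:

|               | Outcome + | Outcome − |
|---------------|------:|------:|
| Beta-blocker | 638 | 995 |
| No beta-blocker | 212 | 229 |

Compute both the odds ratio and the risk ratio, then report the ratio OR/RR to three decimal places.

Cells: a = 638, b = 995, c = 212, d = 229.
OR = (638·229)/(995·212) = 146102/210940 = 0.69262
Risk in exposed = 638/1633 = 0.39069; risk in unexposed = 212/441 = 0.48073; RR = 0.81271
OR/RR = 0.69262 / 0.81271 = 0.85224
The outcome is not rare, so the OR lies further from 1 than the RR.

0.852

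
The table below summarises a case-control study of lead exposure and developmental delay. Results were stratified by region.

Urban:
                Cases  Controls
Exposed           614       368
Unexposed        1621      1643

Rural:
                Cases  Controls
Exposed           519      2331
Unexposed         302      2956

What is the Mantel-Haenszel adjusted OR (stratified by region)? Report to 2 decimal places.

1.91

OR_MH = Σ(aᵢdᵢ/nᵢ) / Σ(bᵢcᵢ/nᵢ), where nᵢ is the stratum total.
Stratum 1 (Urban): n = 4246; a·d/n = 614·1643/4246 = 237.5888; b·c/n = 368·1621/4246 = 140.4918
Stratum 2 (Rural): n = 6108; a·d/n = 519·2956/6108 = 251.1729; b·c/n = 2331·302/6108 = 115.2525
OR_MH = (237.5888 + 251.1729) / (140.4918 + 115.2525) = 488.7617 / 255.7442 = 1.91113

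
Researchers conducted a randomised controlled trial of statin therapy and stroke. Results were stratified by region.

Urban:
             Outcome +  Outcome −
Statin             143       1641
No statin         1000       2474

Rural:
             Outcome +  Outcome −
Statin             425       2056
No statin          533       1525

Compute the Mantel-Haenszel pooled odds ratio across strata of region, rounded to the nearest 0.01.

0.38

OR_MH = Σ(aᵢdᵢ/nᵢ) / Σ(bᵢcᵢ/nᵢ), where nᵢ is the stratum total.
Stratum 1 (Urban): n = 5258; a·d/n = 143·2474/5258 = 67.2845; b·c/n = 1641·1000/5258 = 312.0959
Stratum 2 (Rural): n = 4539; a·d/n = 425·1525/4539 = 142.7903; b·c/n = 2056·533/4539 = 241.4294
OR_MH = (67.2845 + 142.7903) / (312.0959 + 241.4294) = 210.0748 / 553.5252 = 0.37952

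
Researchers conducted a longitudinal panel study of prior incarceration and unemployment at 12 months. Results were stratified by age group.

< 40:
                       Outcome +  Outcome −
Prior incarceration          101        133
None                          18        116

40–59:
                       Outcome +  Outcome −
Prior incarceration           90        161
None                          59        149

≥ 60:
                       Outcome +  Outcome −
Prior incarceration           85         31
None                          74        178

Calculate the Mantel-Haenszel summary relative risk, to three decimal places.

RR_MH = Σ(aᵢ·n₀ᵢ/nᵢ) / Σ(cᵢ·n₁ᵢ/nᵢ), with n₁ᵢ = aᵢ+bᵢ (exposed), n₀ᵢ = cᵢ+dᵢ (unexposed), nᵢ = n₁ᵢ+n₀ᵢ.
Stratum 1 (< 40): n₁ = 234, n₀ = 134, n = 368; a·n₀/n = 101·134/368 = 36.7772; c·n₁/n = 18·234/368 = 11.4457
Stratum 2 (40–59): n₁ = 251, n₀ = 208, n = 459; a·n₀/n = 90·208/459 = 40.7843; c·n₁/n = 59·251/459 = 32.2636
Stratum 3 (≥ 60): n₁ = 116, n₀ = 252, n = 368; a·n₀/n = 85·252/368 = 58.2065; c·n₁/n = 74·116/368 = 23.3261
RR_MH = (36.7772 + 40.7843 + 58.2065) / (11.4457 + 32.2636 + 23.3261) = 135.7680 / 67.0354 = 2.02532

2.025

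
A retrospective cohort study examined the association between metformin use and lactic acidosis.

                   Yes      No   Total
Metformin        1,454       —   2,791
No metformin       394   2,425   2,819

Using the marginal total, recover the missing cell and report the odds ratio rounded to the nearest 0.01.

The missing cell is in the exposed row: 2791 − 1454 = 1337.
So a = 1454, b = 1337, c = 394, d = 2425.
OR = (a·d)/(b·c) = (1454 × 2425) / (1337 × 394) = 3525950 / 526778 = 6.69343

6.69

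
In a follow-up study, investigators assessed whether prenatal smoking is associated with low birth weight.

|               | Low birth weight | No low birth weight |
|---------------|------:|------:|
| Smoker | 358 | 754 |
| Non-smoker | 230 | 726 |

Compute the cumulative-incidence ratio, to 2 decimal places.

Cells: a = 358, b = 754, c = 230, d = 726.
Risk in exposed = 358/1112 = 0.32194; risk in unexposed = 230/956 = 0.24059.
RR = 0.32194 / 0.24059 = 1.33816
The risk among the exposed is 1.34 times that among the unexposed.

1.34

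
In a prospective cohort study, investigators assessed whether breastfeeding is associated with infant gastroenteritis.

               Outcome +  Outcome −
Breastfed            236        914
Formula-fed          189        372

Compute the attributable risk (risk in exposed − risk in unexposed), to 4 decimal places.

Cells: a = 236, b = 914, c = 189, d = 372.
Risk in exposed = 236/1150 = 0.205217; risk in unexposed = 189/561 = 0.336898.
Risk difference = 0.205217 − 0.336898 = -0.131681

-0.1317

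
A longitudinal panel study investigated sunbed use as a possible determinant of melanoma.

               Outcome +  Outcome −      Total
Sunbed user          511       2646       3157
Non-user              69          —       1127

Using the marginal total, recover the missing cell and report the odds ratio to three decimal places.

2.961

The missing cell is in the unexposed row: 1127 − 69 = 1058.
So a = 511, b = 2646, c = 69, d = 1058.
OR = (a·d)/(b·c) = (511 × 1058) / (2646 × 69) = 540638 / 182574 = 2.96120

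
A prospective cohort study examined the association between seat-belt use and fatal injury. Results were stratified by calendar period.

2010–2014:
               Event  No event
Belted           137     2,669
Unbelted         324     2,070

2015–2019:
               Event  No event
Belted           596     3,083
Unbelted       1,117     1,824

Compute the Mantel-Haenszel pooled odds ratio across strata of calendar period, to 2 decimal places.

OR_MH = Σ(aᵢdᵢ/nᵢ) / Σ(bᵢcᵢ/nᵢ), where nᵢ is the stratum total.
Stratum 1 (2010–2014): n = 5200; a·d/n = 137·2070/5200 = 54.5365; b·c/n = 2669·324/5200 = 166.2992
Stratum 2 (2015–2019): n = 6620; a·d/n = 596·1824/6620 = 164.2151; b·c/n = 3083·1117/6620 = 520.1980
OR_MH = (54.5365 + 164.2151) / (166.2992 + 520.1980) = 218.7516 / 686.4973 = 0.31865

0.32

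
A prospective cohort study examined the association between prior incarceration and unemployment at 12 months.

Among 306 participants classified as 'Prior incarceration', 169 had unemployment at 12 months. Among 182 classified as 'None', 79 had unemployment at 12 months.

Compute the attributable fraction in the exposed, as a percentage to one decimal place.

From the description: a = 169, b = 137, c = 79, d = 103.
Risk in exposed = 169/306 = 0.55229; risk in unexposed = 79/182 = 0.43407.
RR = 0.55229/0.43407 = 1.27236
AR% = (RR − 1)/RR × 100 = (1.27236 − 1)/1.27236 × 100 = 21.4058%

21.4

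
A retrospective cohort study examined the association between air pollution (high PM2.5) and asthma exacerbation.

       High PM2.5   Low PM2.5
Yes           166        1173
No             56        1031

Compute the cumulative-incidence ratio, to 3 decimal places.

1.405

Reading the table with exposure as columns: a = 166 (High PM2.5, case), b = 56 (High PM2.5, non-case), c = 1173 (Low PM2.5, case), d = 1031.
Risk in exposed = 166/222 = 0.74775; risk in unexposed = 1173/2204 = 0.53221.
RR = 0.74775 / 0.53221 = 1.40498
The risk among the exposed is 1.40 times that among the unexposed.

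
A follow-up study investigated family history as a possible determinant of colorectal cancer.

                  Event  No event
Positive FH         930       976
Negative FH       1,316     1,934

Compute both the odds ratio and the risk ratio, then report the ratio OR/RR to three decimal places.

1.162

Cells: a = 930, b = 976, c = 1316, d = 1934.
OR = (930·1934)/(976·1316) = 1798620/1284416 = 1.40034
Risk in exposed = 930/1906 = 0.48793; risk in unexposed = 1316/3250 = 0.40492; RR = 1.20500
OR/RR = 1.40034 / 1.20500 = 1.16211
The outcome is not rare, so the OR lies further from 1 than the RR.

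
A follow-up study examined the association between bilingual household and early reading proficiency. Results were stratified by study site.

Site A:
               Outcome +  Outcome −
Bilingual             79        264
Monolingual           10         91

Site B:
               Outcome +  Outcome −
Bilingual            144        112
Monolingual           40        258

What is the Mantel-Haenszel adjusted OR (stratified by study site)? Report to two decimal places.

OR_MH = Σ(aᵢdᵢ/nᵢ) / Σ(bᵢcᵢ/nᵢ), where nᵢ is the stratum total.
Stratum 1 (Site A): n = 444; a·d/n = 79·91/444 = 16.1914; b·c/n = 264·10/444 = 5.9459
Stratum 2 (Site B): n = 554; a·d/n = 144·258/554 = 67.0614; b·c/n = 112·40/554 = 8.0866
OR_MH = (16.1914 + 67.0614) / (5.9459 + 8.0866) = 83.2528 / 14.0326 = 5.93282

5.93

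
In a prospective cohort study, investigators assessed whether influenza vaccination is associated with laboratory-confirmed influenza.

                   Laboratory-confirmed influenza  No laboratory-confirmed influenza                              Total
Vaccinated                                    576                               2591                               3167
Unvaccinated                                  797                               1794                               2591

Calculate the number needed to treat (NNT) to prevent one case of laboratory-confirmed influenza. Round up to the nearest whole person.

8

Risk in treated group = 576/3167 = 0.18188; risk in control = 797/2591 = 0.30760.
Absolute risk reduction = 0.30760 − 0.18188 = 0.12573
NNT = 1 / ARR = 1 / 0.12573 = 7.954 → round up → 8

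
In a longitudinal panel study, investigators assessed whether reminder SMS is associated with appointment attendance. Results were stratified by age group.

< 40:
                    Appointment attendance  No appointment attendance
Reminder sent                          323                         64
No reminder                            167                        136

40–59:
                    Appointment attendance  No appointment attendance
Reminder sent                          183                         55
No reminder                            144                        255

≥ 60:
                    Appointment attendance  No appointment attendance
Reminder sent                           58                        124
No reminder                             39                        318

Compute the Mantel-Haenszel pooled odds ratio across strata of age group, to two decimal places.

4.64

OR_MH = Σ(aᵢdᵢ/nᵢ) / Σ(bᵢcᵢ/nᵢ), where nᵢ is the stratum total.
Stratum 1 (< 40): n = 690; a·d/n = 323·136/690 = 63.6638; b·c/n = 64·167/690 = 15.4899
Stratum 2 (40–59): n = 637; a·d/n = 183·255/637 = 73.2575; b·c/n = 55·144/637 = 12.4333
Stratum 3 (≥ 60): n = 539; a·d/n = 58·318/539 = 34.2189; b·c/n = 124·39/539 = 8.9722
OR_MH = (63.6638 + 73.2575 + 34.2189) / (15.4899 + 12.4333 + 8.9722) = 171.1401 / 36.8953 = 4.63853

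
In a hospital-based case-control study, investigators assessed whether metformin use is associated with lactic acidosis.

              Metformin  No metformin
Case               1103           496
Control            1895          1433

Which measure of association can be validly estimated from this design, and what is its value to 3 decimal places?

1.682

Reading the table with exposure as columns: a = 1103 (Metformin, case), b = 1895 (Metformin, non-case), c = 496 (No metformin, case), d = 1433.
This is a hospital-based case-control study: participants were sampled on outcome status, so risks in the source population cannot be estimated directly — relative risk is not valid here. The odds ratio is the appropriate measure.
OR = (a·d)/(b·c) = (1103 × 1433) / (1895 × 496) = 1580599 / 939920 = 1.68163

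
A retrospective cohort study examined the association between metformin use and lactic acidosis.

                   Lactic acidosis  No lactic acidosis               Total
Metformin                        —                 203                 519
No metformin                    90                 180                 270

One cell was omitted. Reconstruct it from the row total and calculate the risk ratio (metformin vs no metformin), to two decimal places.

1.83

The missing cell is in the exposed row: 519 − 203 = 316.
So a = 316, b = 203, c = 90, d = 180.
RR = [a/(a+b)] / [c/(c+d)] = (316/519) / (90/270) = 0.60886/0.33333 = 1.82659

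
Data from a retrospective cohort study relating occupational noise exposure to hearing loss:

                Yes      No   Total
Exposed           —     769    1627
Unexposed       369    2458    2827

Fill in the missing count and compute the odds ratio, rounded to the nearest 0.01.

The missing cell is in the exposed row: 1627 − 769 = 858.
So a = 858, b = 769, c = 369, d = 2458.
OR = (a·d)/(b·c) = (858 × 2458) / (769 × 369) = 2108964 / 283761 = 7.43218

7.43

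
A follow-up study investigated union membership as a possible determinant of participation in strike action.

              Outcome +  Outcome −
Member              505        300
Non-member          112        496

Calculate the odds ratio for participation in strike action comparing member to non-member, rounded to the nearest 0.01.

Cells: a = 505, b = 300, c = 112, d = 496.
OR = (a·d)/(b·c) = (505 × 496) / (300 × 112) = 250480 / 33600 = 7.45476
The odds of participation in strike action are about 7.45 times as high in the member group.

7.45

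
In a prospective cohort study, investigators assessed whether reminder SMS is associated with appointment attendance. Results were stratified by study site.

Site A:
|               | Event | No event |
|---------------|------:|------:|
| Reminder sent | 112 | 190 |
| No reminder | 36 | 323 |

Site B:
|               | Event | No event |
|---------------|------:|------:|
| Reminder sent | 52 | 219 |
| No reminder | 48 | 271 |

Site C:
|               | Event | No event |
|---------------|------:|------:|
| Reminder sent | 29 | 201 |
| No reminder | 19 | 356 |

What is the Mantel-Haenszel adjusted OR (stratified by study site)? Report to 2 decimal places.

OR_MH = Σ(aᵢdᵢ/nᵢ) / Σ(bᵢcᵢ/nᵢ), where nᵢ is the stratum total.
Stratum 1 (Site A): n = 661; a·d/n = 112·323/661 = 54.7292; b·c/n = 190·36/661 = 10.3480
Stratum 2 (Site B): n = 590; a·d/n = 52·271/590 = 23.8847; b·c/n = 219·48/590 = 17.8169
Stratum 3 (Site C): n = 605; a·d/n = 29·356/605 = 17.0645; b·c/n = 201·19/605 = 6.3124
OR_MH = (54.7292 + 23.8847 + 17.0645) / (10.3480 + 17.8169 + 6.3124) = 95.6784 / 34.4773 = 2.77511

2.78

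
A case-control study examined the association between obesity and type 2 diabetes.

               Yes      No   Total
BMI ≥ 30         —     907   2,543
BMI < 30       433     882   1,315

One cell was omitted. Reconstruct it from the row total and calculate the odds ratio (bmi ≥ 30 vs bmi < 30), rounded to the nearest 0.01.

The missing cell is in the exposed row: 2543 − 907 = 1636.
So a = 1636, b = 907, c = 433, d = 882.
OR = (a·d)/(b·c) = (1636 × 882) / (907 × 433) = 1442952 / 392731 = 3.67415

3.67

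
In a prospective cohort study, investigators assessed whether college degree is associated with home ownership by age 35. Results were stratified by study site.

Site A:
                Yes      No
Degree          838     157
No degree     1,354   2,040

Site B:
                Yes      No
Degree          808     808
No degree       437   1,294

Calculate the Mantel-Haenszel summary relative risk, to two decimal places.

RR_MH = Σ(aᵢ·n₀ᵢ/nᵢ) / Σ(cᵢ·n₁ᵢ/nᵢ), with n₁ᵢ = aᵢ+bᵢ (exposed), n₀ᵢ = cᵢ+dᵢ (unexposed), nᵢ = n₁ᵢ+n₀ᵢ.
Stratum 1 (Site A): n₁ = 995, n₀ = 3394, n = 4389; a·n₀/n = 838·3394/4389 = 648.0228; c·n₁/n = 1354·995/4389 = 306.9560
Stratum 2 (Site B): n₁ = 1616, n₀ = 1731, n = 3347; a·n₀/n = 808·1731/3347 = 417.8811; c·n₁/n = 437·1616/3347 = 210.9925
RR_MH = (648.0228 + 417.8811) / (306.9560 + 210.9925) = 1065.9039 / 517.9486 = 2.05793

2.06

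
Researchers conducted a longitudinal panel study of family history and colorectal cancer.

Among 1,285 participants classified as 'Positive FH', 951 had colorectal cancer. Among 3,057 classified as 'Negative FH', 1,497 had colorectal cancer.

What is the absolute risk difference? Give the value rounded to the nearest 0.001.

0.250

From the description: a = 951, b = 334, c = 1497, d = 1560.
Risk in exposed = 951/1285 = 0.740078; risk in unexposed = 1497/3057 = 0.489696.
Risk difference = 0.740078 − 0.489696 = 0.250382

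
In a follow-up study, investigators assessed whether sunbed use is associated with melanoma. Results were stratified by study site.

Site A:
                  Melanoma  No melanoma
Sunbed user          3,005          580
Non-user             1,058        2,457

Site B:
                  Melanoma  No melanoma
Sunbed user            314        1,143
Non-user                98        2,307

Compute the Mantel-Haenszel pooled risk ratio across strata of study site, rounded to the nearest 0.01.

2.95

RR_MH = Σ(aᵢ·n₀ᵢ/nᵢ) / Σ(cᵢ·n₁ᵢ/nᵢ), with n₁ᵢ = aᵢ+bᵢ (exposed), n₀ᵢ = cᵢ+dᵢ (unexposed), nᵢ = n₁ᵢ+n₀ᵢ.
Stratum 1 (Site A): n₁ = 3585, n₀ = 3515, n = 7100; a·n₀/n = 3005·3515/7100 = 1487.6866; c·n₁/n = 1058·3585/7100 = 534.2155
Stratum 2 (Site B): n₁ = 1457, n₀ = 2405, n = 3862; a·n₀/n = 314·2405/3862 = 195.5386; c·n₁/n = 98·1457/3862 = 36.9720
RR_MH = (1487.6866 + 195.5386) / (534.2155 + 36.9720) = 1683.2252 / 571.1875 = 2.94689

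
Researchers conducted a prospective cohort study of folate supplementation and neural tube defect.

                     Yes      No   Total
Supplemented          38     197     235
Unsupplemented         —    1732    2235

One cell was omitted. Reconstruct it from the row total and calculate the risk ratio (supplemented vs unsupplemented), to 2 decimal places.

The missing cell is in the unexposed row: 2235 − 1732 = 503.
So a = 38, b = 197, c = 503, d = 1732.
RR = [a/(a+b)] / [c/(c+d)] = (38/235) / (503/2235) = 0.16170/0.22506 = 0.71850

0.72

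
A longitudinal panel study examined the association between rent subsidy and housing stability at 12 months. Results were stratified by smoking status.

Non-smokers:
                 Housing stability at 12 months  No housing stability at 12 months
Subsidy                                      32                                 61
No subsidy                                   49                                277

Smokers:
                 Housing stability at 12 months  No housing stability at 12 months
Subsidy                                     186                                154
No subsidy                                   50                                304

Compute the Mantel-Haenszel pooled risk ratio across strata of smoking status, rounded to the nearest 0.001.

RR_MH = Σ(aᵢ·n₀ᵢ/nᵢ) / Σ(cᵢ·n₁ᵢ/nᵢ), with n₁ᵢ = aᵢ+bᵢ (exposed), n₀ᵢ = cᵢ+dᵢ (unexposed), nᵢ = n₁ᵢ+n₀ᵢ.
Stratum 1 (Non-smokers): n₁ = 93, n₀ = 326, n = 419; a·n₀/n = 32·326/419 = 24.8974; c·n₁/n = 49·93/419 = 10.8759
Stratum 2 (Smokers): n₁ = 340, n₀ = 354, n = 694; a·n₀/n = 186·354/694 = 94.8761; c·n₁/n = 50·340/694 = 24.4957
RR_MH = (24.8974 + 94.8761) / (10.8759 + 24.4957) = 119.7735 / 35.3716 = 3.38615

3.386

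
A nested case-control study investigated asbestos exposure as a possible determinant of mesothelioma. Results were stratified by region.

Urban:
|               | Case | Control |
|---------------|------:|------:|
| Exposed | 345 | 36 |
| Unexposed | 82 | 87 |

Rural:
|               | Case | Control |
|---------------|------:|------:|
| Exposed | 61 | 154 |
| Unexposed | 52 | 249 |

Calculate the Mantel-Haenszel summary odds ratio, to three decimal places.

4.022

OR_MH = Σ(aᵢdᵢ/nᵢ) / Σ(bᵢcᵢ/nᵢ), where nᵢ is the stratum total.
Stratum 1 (Urban): n = 550; a·d/n = 345·87/550 = 54.5727; b·c/n = 36·82/550 = 5.3673
Stratum 2 (Rural): n = 516; a·d/n = 61·249/516 = 29.4360; b·c/n = 154·52/516 = 15.5194
OR_MH = (54.5727 + 29.4360) / (5.3673 + 15.5194) = 84.0088 / 20.8867 = 4.02213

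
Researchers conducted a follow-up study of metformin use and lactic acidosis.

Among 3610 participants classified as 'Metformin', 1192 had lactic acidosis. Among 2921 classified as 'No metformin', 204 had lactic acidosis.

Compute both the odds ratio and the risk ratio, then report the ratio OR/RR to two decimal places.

1.39

From the description: a = 1192, b = 2418, c = 204, d = 2717.
OR = (1192·2717)/(2418·204) = 3238664/493272 = 6.56568
Risk in exposed = 1192/3610 = 0.33019; risk in unexposed = 204/2921 = 0.06984; RR = 4.72792
OR/RR = 6.56568 / 4.72792 = 1.38870
The outcome is not rare, so the OR lies further from 1 than the RR.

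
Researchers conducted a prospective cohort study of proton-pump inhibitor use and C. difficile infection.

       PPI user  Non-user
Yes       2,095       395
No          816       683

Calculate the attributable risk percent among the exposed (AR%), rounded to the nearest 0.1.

49.1

Reading the table with exposure as columns: a = 2095 (PPI user, case), b = 816 (PPI user, non-case), c = 395 (Non-user, case), d = 683.
Risk in exposed = 2095/2911 = 0.71968; risk in unexposed = 395/1078 = 0.36642.
RR = 0.71968/0.36642 = 1.96410
AR% = (RR − 1)/RR × 100 = (1.96410 − 1)/1.96410 × 100 = 49.0861%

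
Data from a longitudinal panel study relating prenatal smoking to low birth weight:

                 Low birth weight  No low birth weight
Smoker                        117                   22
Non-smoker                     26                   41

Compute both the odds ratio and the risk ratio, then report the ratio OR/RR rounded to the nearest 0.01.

Cells: a = 117, b = 22, c = 26, d = 41.
OR = (117·41)/(22·26) = 4797/572 = 8.38636
Risk in exposed = 117/139 = 0.84173; risk in unexposed = 26/67 = 0.38806; RR = 2.16906
OR/RR = 8.38636 / 2.16906 = 3.86635
The outcome is not rare, so the OR lies further from 1 than the RR.

3.87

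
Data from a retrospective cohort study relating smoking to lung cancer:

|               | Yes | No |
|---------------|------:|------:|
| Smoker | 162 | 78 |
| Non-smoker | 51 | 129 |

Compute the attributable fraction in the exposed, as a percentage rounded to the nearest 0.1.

58.0

Cells: a = 162, b = 78, c = 51, d = 129.
Risk in exposed = 162/240 = 0.67500; risk in unexposed = 51/180 = 0.28333.
RR = 0.67500/0.28333 = 2.38235
AR% = (RR − 1)/RR × 100 = (2.38235 − 1)/2.38235 × 100 = 58.0247%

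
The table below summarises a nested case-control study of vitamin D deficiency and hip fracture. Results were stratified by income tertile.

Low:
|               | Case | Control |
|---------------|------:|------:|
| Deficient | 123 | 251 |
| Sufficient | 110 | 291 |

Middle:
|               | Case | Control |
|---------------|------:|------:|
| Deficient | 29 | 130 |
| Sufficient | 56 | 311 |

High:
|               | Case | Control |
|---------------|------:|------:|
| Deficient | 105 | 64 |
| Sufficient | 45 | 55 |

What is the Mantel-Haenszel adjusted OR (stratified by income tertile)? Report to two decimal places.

1.41

OR_MH = Σ(aᵢdᵢ/nᵢ) / Σ(bᵢcᵢ/nᵢ), where nᵢ is the stratum total.
Stratum 1 (Low): n = 775; a·d/n = 123·291/775 = 46.1845; b·c/n = 251·110/775 = 35.6258
Stratum 2 (Middle): n = 526; a·d/n = 29·311/526 = 17.1464; b·c/n = 130·56/526 = 13.8403
Stratum 3 (High): n = 269; a·d/n = 105·55/269 = 21.4684; b·c/n = 64·45/269 = 10.7063
OR_MH = (46.1845 + 17.1464 + 21.4684) / (35.6258 + 13.8403 + 10.7063) = 84.7993 / 60.1724 = 1.40927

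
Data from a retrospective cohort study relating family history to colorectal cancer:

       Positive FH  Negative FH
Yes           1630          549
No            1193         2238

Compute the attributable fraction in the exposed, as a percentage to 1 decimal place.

Reading the table with exposure as columns: a = 1630 (Positive FH, case), b = 1193 (Positive FH, non-case), c = 549 (Negative FH, case), d = 2238.
Risk in exposed = 1630/2823 = 0.57740; risk in unexposed = 549/2787 = 0.19699.
RR = 0.57740/0.19699 = 2.93117
AR% = (RR − 1)/RR × 100 = (2.93117 − 1)/2.93117 × 100 = 65.8840%

65.9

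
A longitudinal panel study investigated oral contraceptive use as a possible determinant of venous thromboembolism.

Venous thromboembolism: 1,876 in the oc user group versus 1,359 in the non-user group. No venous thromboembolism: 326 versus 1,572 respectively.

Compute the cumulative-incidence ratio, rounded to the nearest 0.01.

1.84

From the description: a = 1876, b = 326, c = 1359, d = 1572.
Risk in exposed = 1876/2202 = 0.85195; risk in unexposed = 1359/2931 = 0.46366.
RR = 0.85195 / 0.46366 = 1.83743
The risk among the exposed is 1.84 times that among the unexposed.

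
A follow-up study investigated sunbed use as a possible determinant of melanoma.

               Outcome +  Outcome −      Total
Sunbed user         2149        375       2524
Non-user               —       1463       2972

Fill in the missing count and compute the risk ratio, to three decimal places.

1.677

The missing cell is in the unexposed row: 2972 − 1463 = 1509.
So a = 2149, b = 375, c = 1509, d = 1463.
RR = [a/(a+b)] / [c/(c+d)] = (2149/2524) / (1509/2972) = 0.85143/0.50774 = 1.67690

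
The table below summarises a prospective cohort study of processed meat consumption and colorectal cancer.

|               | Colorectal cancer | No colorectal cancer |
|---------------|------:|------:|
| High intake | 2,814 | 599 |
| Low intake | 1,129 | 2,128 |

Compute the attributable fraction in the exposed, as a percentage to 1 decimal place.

58.0

Cells: a = 2814, b = 599, c = 1129, d = 2128.
Risk in exposed = 2814/3413 = 0.82449; risk in unexposed = 1129/3257 = 0.34664.
RR = 0.82449/0.34664 = 2.37855
AR% = (RR − 1)/RR × 100 = (2.37855 − 1)/2.37855 × 100 = 57.9575%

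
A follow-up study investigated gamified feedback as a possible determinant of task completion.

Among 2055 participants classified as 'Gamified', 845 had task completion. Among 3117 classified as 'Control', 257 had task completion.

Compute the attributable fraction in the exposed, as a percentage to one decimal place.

79.9

From the description: a = 845, b = 1210, c = 257, d = 2860.
Risk in exposed = 845/2055 = 0.41119; risk in unexposed = 257/3117 = 0.08245.
RR = 0.41119/0.08245 = 4.98711
AR% = (RR − 1)/RR × 100 = (4.98711 − 1)/4.98711 × 100 = 79.9483%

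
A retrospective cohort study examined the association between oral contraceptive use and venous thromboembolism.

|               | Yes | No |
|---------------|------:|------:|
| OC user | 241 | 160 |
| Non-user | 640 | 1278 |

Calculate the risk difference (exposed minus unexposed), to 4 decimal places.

0.2673

Cells: a = 241, b = 160, c = 640, d = 1278.
Risk in exposed = 241/401 = 0.600998; risk in unexposed = 640/1918 = 0.333681.
Risk difference = 0.600998 − 0.333681 = 0.267317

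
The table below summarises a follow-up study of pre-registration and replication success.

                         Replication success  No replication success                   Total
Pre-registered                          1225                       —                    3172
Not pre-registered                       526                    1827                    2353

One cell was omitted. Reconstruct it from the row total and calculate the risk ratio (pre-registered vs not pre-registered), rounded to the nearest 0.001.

The missing cell is in the exposed row: 3172 − 1225 = 1947.
So a = 1225, b = 1947, c = 526, d = 1827.
RR = [a/(a+b)] / [c/(c+d)] = (1225/3172) / (526/2353) = 0.38619/0.22354 = 1.72758

1.728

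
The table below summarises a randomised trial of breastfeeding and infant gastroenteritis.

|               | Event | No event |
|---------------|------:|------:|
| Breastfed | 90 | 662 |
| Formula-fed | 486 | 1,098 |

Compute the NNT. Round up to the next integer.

6

Risk in treated group = 90/752 = 0.11968; risk in control = 486/1584 = 0.30682.
Absolute risk reduction = 0.30682 − 0.11968 = 0.18714
NNT = 1 / ARR = 1 / 0.18714 = 5.344 → round up → 6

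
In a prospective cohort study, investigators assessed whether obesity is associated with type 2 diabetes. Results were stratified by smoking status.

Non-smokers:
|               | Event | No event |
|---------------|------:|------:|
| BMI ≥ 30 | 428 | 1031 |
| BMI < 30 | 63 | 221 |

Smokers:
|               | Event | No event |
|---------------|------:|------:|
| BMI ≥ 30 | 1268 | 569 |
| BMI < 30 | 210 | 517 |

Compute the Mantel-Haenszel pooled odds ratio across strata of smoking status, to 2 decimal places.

OR_MH = Σ(aᵢdᵢ/nᵢ) / Σ(bᵢcᵢ/nᵢ), where nᵢ is the stratum total.
Stratum 1 (Non-smokers): n = 1743; a·d/n = 428·221/1743 = 54.2674; b·c/n = 1031·63/1743 = 37.2651
Stratum 2 (Smokers): n = 2564; a·d/n = 1268·517/2564 = 255.6771; b·c/n = 569·210/2564 = 46.6030
OR_MH = (54.2674 + 255.6771) / (37.2651 + 46.6030) = 309.9444 / 83.8680 = 3.69562

3.70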